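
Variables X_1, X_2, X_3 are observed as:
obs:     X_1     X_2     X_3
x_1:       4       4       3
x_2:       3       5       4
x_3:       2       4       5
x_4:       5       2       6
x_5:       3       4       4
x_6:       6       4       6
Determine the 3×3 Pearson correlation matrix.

Step 1 — column means:
  mean(X_1) = (4 + 3 + 2 + 5 + 3 + 6) / 6 = 23/6 = 3.8333
  mean(X_2) = (4 + 5 + 4 + 2 + 4 + 4) / 6 = 23/6 = 3.8333
  mean(X_3) = (3 + 4 + 5 + 6 + 4 + 6) / 6 = 28/6 = 4.6667

Step 2 — sample variances and covariances s[i,j] = (1/(n-1)) · Σ_k (x_{k,i} - mean_i) · (x_{k,j} - mean_j), with n-1 = 5:
  s[X_1,X_1] = ((0.1667)·(0.1667) + (-0.8333)·(-0.8333) + (-1.8333)·(-1.8333) + (1.1667)·(1.1667) + (-0.8333)·(-0.8333) + (2.1667)·(2.1667)) / 5 = 10.8333/5 = 2.1667
  s[X_1,X_2] = ((0.1667)·(0.1667) + (-0.8333)·(1.1667) + (-1.8333)·(0.1667) + (1.1667)·(-1.8333) + (-0.8333)·(0.1667) + (2.1667)·(0.1667)) / 5 = -3.1667/5 = -0.6333
  s[X_1,X_3] = ((0.1667)·(-1.6667) + (-0.8333)·(-0.6667) + (-1.8333)·(0.3333) + (1.1667)·(1.3333) + (-0.8333)·(-0.6667) + (2.1667)·(1.3333)) / 5 = 4.6667/5 = 0.9333
  s[X_2,X_2] = ((0.1667)·(0.1667) + (1.1667)·(1.1667) + (0.1667)·(0.1667) + (-1.8333)·(-1.8333) + (0.1667)·(0.1667) + (0.1667)·(0.1667)) / 5 = 4.8333/5 = 0.9667
  s[X_2,X_3] = ((0.1667)·(-1.6667) + (1.1667)·(-0.6667) + (0.1667)·(0.3333) + (-1.8333)·(1.3333) + (0.1667)·(-0.6667) + (0.1667)·(1.3333)) / 5 = -3.3333/5 = -0.6667
  s[X_3,X_3] = ((-1.6667)·(-1.6667) + (-0.6667)·(-0.6667) + (0.3333)·(0.3333) + (1.3333)·(1.3333) + (-0.6667)·(-0.6667) + (1.3333)·(1.3333)) / 5 = 7.3333/5 = 1.4667
  Sample standard deviations s_i = √(s[i,i]):
  s(X_1) = √(2.1667) = 1.472
  s(X_2) = √(0.9667) = 0.9832
  s(X_3) = √(1.4667) = 1.2111

Step 3 — r_{ij} = s_{ij} / (s_i · s_j):
  r[X_1,X_1] = 1 (diagonal).
  r[X_1,X_2] = -0.6333 / (1.472 · 0.9832) = -0.6333 / 1.4472 = -0.4376
  r[X_1,X_3] = 0.9333 / (1.472 · 1.2111) = 0.9333 / 1.7826 = 0.5236
  r[X_2,X_2] = 1 (diagonal).
  r[X_2,X_3] = -0.6667 / (0.9832 · 1.2111) = -0.6667 / 1.1907 = -0.5599
  r[X_3,X_3] = 1 (diagonal).

R is symmetric with unit diagonal. Assembling:

R = [[1, -0.4376, 0.5236],
 [-0.4376, 1, -0.5599],
 [0.5236, -0.5599, 1]]


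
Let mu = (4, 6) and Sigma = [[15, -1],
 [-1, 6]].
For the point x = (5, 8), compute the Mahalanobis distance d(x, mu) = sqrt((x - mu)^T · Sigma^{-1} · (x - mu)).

Step 1 — centre the observation: (x - mu) = (1, 2).

Step 2 — invert Sigma. det(Sigma) = 15·6 - (-1)² = 89.
  Sigma^{-1} = (1/det) · [[d, -b], [-b, a]] = [[0.0674, 0.0112],
 [0.0112, 0.1685]].

Step 3 — form the quadratic (x - mu)^T · Sigma^{-1} · (x - mu):
  Sigma^{-1} · (x - mu) = (0.0899, 0.3483).
  (x - mu)^T · [Sigma^{-1} · (x - mu)] = (1)·(0.0899) + (2)·(0.3483) = 0.7865.

Step 4 — take square root: d = √(0.7865) ≈ 0.8869.

d(x, mu) = √(0.7865) ≈ 0.8869


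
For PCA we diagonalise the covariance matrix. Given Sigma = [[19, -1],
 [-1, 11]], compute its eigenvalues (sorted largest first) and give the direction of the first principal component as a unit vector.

Step 1 — characteristic polynomial of 2×2 Sigma:
  det(Sigma - λI) = λ² - trace · λ + det = 0.
  trace = 19 + 11 = 30, det = 19·11 - (-1)² = 208.
Step 2 — discriminant:
  Δ = trace² - 4·det = 900 - 832 = 68.
Step 3 — eigenvalues:
  λ = (trace ± √Δ)/2 = (30 ± 8.2462)/2,
  λ_1 = 19.1231,  λ_2 = 10.8769.

Step 4 — unit eigenvector for λ_1: solve (Sigma - λ_1 I)v = 0. First row:
  (19 - 19.1231)·v_x + (-1)·v_y = 0, i.e. (-0.1231)·v_x + (-1)·v_y = 0,
  so v ∝ (b, λ_1 - a) = (-1, 0.1231); multiply by -1 so the first entry is positive: u = (1, -0.1231).
  ||u|| = √((1)² + (-0.1231)²) = √(1.0152) ≈ 1.0075,
  v_1 = u/||u|| ≈ (0.9925, -0.1222) (||v_1|| = 1).

λ_1 = 19.1231,  λ_2 = 10.8769;  v_1 ≈ (0.9925, -0.1222)


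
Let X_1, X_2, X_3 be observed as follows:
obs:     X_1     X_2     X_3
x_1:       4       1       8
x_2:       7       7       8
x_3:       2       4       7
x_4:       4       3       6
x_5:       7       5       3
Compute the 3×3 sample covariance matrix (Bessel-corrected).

Step 1 — column means:
  mean(X_1) = (4 + 7 + 2 + 4 + 7) / 5 = 24/5 = 4.8
  mean(X_2) = (1 + 7 + 4 + 3 + 5) / 5 = 20/5 = 4
  mean(X_3) = (8 + 8 + 7 + 6 + 3) / 5 = 32/5 = 6.4

Step 2 — sample covariance S[i,j] = (1/(n-1)) · Σ_k (x_{k,i} - mean_i) · (x_{k,j} - mean_j), with n-1 = 4.
  S[X_1,X_1] = ((-0.8)·(-0.8) + (2.2)·(2.2) + (-2.8)·(-2.8) + (-0.8)·(-0.8) + (2.2)·(2.2)) / 4 = 18.8/4 = 4.7
  S[X_1,X_2] = ((-0.8)·(-3) + (2.2)·(3) + (-2.8)·(0) + (-0.8)·(-1) + (2.2)·(1)) / 4 = 12/4 = 3
  S[X_1,X_3] = ((-0.8)·(1.6) + (2.2)·(1.6) + (-2.8)·(0.6) + (-0.8)·(-0.4) + (2.2)·(-3.4)) / 4 = -6.6/4 = -1.65
  S[X_2,X_2] = ((-3)·(-3) + (3)·(3) + (0)·(0) + (-1)·(-1) + (1)·(1)) / 4 = 20/4 = 5
  S[X_2,X_3] = ((-3)·(1.6) + (3)·(1.6) + (0)·(0.6) + (-1)·(-0.4) + (1)·(-3.4)) / 4 = -3/4 = -0.75
  S[X_3,X_3] = ((1.6)·(1.6) + (1.6)·(1.6) + (0.6)·(0.6) + (-0.4)·(-0.4) + (-3.4)·(-3.4)) / 4 = 17.2/4 = 4.3

S is symmetric (S[j,i] = S[i,j]). Assembling:

S = [[4.7, 3, -1.65],
 [3, 5, -0.75],
 [-1.65, -0.75, 4.3]]


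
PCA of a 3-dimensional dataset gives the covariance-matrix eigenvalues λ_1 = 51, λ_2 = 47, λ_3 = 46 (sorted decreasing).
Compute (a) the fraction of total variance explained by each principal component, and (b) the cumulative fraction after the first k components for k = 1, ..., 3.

Step 1 — total variance = trace(Sigma) = Σ λ_i = 51 + 47 + 46 = 144.

Step 2 — fraction explained by component i = λ_i / Σ λ:
  PC1: 51/144 = 0.3542
  PC2: 47/144 = 0.3264
  PC3: 46/144 = 0.3194

Step 3 — cumulative fraction after k components = (λ_1 + ... + λ_k) / Σ λ:
  k = 1: 51/144 = 0.3542
  k = 2: (51 + 47)/144 = 98/144 = 0.6806
  k = 3: (51 + 47 + 46)/144 = 144/144 = 1

Summary (fraction, with percent):

explained: PC1 0.3542 (35.42%), PC2 0.3264 (32.64%), PC3 0.3194 (31.94%);  cumulative: 0.3542, 0.6806, 1


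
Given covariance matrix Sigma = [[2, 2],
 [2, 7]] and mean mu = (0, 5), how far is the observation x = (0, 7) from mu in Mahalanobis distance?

Step 1 — centre the observation: (x - mu) = (0, 2).

Step 2 — invert Sigma. det(Sigma) = 2·7 - (2)² = 10.
  Sigma^{-1} = (1/det) · [[d, -b], [-b, a]] = [[0.7, -0.2],
 [-0.2, 0.2]].

Step 3 — form the quadratic (x - mu)^T · Sigma^{-1} · (x - mu):
  Sigma^{-1} · (x - mu) = (-0.4, 0.4).
  (x - mu)^T · [Sigma^{-1} · (x - mu)] = (0)·(-0.4) + (2)·(0.4) = 0.8.

Step 4 — take square root: d = √(0.8) ≈ 0.8944.

d(x, mu) = √(0.8) ≈ 0.8944


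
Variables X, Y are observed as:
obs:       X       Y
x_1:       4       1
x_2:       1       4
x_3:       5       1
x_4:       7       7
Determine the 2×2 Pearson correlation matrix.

Step 1 — column means:
  mean(X) = (4 + 1 + 5 + 7) / 4 = 17/4 = 4.25
  mean(Y) = (1 + 4 + 1 + 7) / 4 = 13/4 = 3.25

Step 2 — sample variances and covariances s[i,j] = (1/(n-1)) · Σ_k (x_{k,i} - mean_i) · (x_{k,j} - mean_j), with n-1 = 3:
  s[X,X] = ((-0.25)·(-0.25) + (-3.25)·(-3.25) + (0.75)·(0.75) + (2.75)·(2.75)) / 3 = 18.75/3 = 6.25
  s[X,Y] = ((-0.25)·(-2.25) + (-3.25)·(0.75) + (0.75)·(-2.25) + (2.75)·(3.75)) / 3 = 6.75/3 = 2.25
  s[Y,Y] = ((-2.25)·(-2.25) + (0.75)·(0.75) + (-2.25)·(-2.25) + (3.75)·(3.75)) / 3 = 24.75/3 = 8.25
  Sample standard deviations s_i = √(s[i,i]):
  s(X) = √(6.25) = 2.5
  s(Y) = √(8.25) = 2.8723

Step 3 — r_{ij} = s_{ij} / (s_i · s_j):
  r[X,X] = 1 (diagonal).
  r[X,Y] = 2.25 / (2.5 · 2.8723) = 2.25 / 7.1807 = 0.3133
  r[Y,Y] = 1 (diagonal).

R is symmetric with unit diagonal. Assembling:

R = [[1, 0.3133],
 [0.3133, 1]]


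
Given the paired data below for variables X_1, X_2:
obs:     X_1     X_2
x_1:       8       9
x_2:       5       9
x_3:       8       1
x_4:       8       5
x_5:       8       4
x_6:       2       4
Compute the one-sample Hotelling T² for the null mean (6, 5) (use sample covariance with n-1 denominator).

Step 1 — sample mean vector:
  mean(X_1) = (8 + 5 + 8 + 8 + 8 + 2) / 6 = 39/6 = 6.5
  mean(X_2) = (9 + 9 + 1 + 5 + 4 + 4) / 6 = 32/6 = 5.3333
  x̄ = (6.5, 5.3333),  deviation x̄ - mu_0 = (6.5, 5.3333) - (6, 5) = (0.5, 0.3333).

Step 2 — sample covariance matrix, S[i,j] = (1/(n-1)) · Σ_k (x_{k,i} - mean_i) · (x_{k,j} - mean_j), divisor n-1 = 5:
  S[X_1,X_1] = ((1.5)·(1.5) + (-1.5)·(-1.5) + (1.5)·(1.5) + (1.5)·(1.5) + (1.5)·(1.5) + (-4.5)·(-4.5)) / 5 = 31.5/5 = 6.3
  S[X_1,X_2] = ((1.5)·(3.6667) + (-1.5)·(3.6667) + (1.5)·(-4.3333) + (1.5)·(-0.3333) + (1.5)·(-1.3333) + (-4.5)·(-1.3333)) / 5 = -3/5 = -0.6
  S[X_2,X_2] = ((3.6667)·(3.6667) + (3.6667)·(3.6667) + (-4.3333)·(-4.3333) + (-0.3333)·(-0.3333) + (-1.3333)·(-1.3333) + (-1.3333)·(-1.3333)) / 5 = 49.3333/5 = 9.8667
  S = [[6.3, -0.6],
 [-0.6, 9.8667]].

Step 3 — invert S. det(S) = 6.3·9.8667 - (-0.6)² = 61.8.
  S^{-1} = (1/det) · [[d, -b], [-b, a]] = [[0.1597, 0.0097],
 [0.0097, 0.1019]].

Step 4 — quadratic form (x̄ - mu_0)^T · S^{-1} · (x̄ - mu_0):
  S^{-1} · (x̄ - mu_0) = (0.0831, 0.0388),
  (x̄ - mu_0)^T · [...] = (0.5)·(0.0831) + (0.3333)·(0.0388) = 0.0545.

Step 5 — scale by n: T² = 6 · 0.0545 = 0.3269.

T² ≈ 0.3269


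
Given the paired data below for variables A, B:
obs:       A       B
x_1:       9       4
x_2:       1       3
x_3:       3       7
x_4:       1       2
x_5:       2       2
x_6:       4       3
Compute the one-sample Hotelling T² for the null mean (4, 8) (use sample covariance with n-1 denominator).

Step 1 — sample mean vector:
  mean(A) = (9 + 1 + 3 + 1 + 2 + 4) / 6 = 20/6 = 3.3333
  mean(B) = (4 + 3 + 7 + 2 + 2 + 3) / 6 = 21/6 = 3.5
  x̄ = (3.3333, 3.5),  deviation x̄ - mu_0 = (3.3333, 3.5) - (4, 8) = (-0.6667, -4.5).

Step 2 — sample covariance matrix, S[i,j] = (1/(n-1)) · Σ_k (x_{k,i} - mean_i) · (x_{k,j} - mean_j), divisor n-1 = 5:
  S[A,A] = ((5.6667)·(5.6667) + (-2.3333)·(-2.3333) + (-0.3333)·(-0.3333) + (-2.3333)·(-2.3333) + (-1.3333)·(-1.3333) + (0.6667)·(0.6667)) / 5 = 45.3333/5 = 9.0667
  S[A,B] = ((5.6667)·(0.5) + (-2.3333)·(-0.5) + (-0.3333)·(3.5) + (-2.3333)·(-1.5) + (-1.3333)·(-1.5) + (0.6667)·(-0.5)) / 5 = 8/5 = 1.6
  S[B,B] = ((0.5)·(0.5) + (-0.5)·(-0.5) + (3.5)·(3.5) + (-1.5)·(-1.5) + (-1.5)·(-1.5) + (-0.5)·(-0.5)) / 5 = 17.5/5 = 3.5
  S = [[9.0667, 1.6],
 [1.6, 3.5]].

Step 3 — invert S. det(S) = 9.0667·3.5 - (1.6)² = 29.1733.
  S^{-1} = (1/det) · [[d, -b], [-b, a]] = [[0.12, -0.0548],
 [-0.0548, 0.3108]].

Step 4 — quadratic form (x̄ - mu_0)^T · S^{-1} · (x̄ - mu_0):
  S^{-1} · (x̄ - mu_0) = (0.1668, -1.362),
  (x̄ - mu_0)^T · [...] = (-0.6667)·(0.1668) + (-4.5)·(-1.362) = 6.0177.

Step 5 — scale by n: T² = 6 · 6.0177 = 36.106.

T² ≈ 36.106


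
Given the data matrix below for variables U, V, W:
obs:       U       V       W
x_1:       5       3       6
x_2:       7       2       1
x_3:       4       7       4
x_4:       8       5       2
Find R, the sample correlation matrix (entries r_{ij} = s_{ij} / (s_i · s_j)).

Step 1 — column means:
  mean(U) = (5 + 7 + 4 + 8) / 4 = 24/4 = 6
  mean(V) = (3 + 2 + 7 + 5) / 4 = 17/4 = 4.25
  mean(W) = (6 + 1 + 4 + 2) / 4 = 13/4 = 3.25

Step 2 — sample variances and covariances s[i,j] = (1/(n-1)) · Σ_k (x_{k,i} - mean_i) · (x_{k,j} - mean_j), with n-1 = 3:
  s[U,U] = ((-1)·(-1) + (1)·(1) + (-2)·(-2) + (2)·(2)) / 3 = 10/3 = 3.3333
  s[U,V] = ((-1)·(-1.25) + (1)·(-2.25) + (-2)·(2.75) + (2)·(0.75)) / 3 = -5/3 = -1.6667
  s[U,W] = ((-1)·(2.75) + (1)·(-2.25) + (-2)·(0.75) + (2)·(-1.25)) / 3 = -9/3 = -3
  s[V,V] = ((-1.25)·(-1.25) + (-2.25)·(-2.25) + (2.75)·(2.75) + (0.75)·(0.75)) / 3 = 14.75/3 = 4.9167
  s[V,W] = ((-1.25)·(2.75) + (-2.25)·(-2.25) + (2.75)·(0.75) + (0.75)·(-1.25)) / 3 = 2.75/3 = 0.9167
  s[W,W] = ((2.75)·(2.75) + (-2.25)·(-2.25) + (0.75)·(0.75) + (-1.25)·(-1.25)) / 3 = 14.75/3 = 4.9167
  Sample standard deviations s_i = √(s[i,i]):
  s(U) = √(3.3333) = 1.8257
  s(V) = √(4.9167) = 2.2174
  s(W) = √(4.9167) = 2.2174

Step 3 — r_{ij} = s_{ij} / (s_i · s_j):
  r[U,U] = 1 (diagonal).
  r[U,V] = -1.6667 / (1.8257 · 2.2174) = -1.6667 / 4.0483 = -0.4117
  r[U,W] = -3 / (1.8257 · 2.2174) = -3 / 4.0483 = -0.741
  r[V,V] = 1 (diagonal).
  r[V,W] = 0.9167 / (2.2174 · 2.2174) = 0.9167 / 4.9167 = 0.1864
  r[W,W] = 1 (diagonal).

R is symmetric with unit diagonal. Assembling:

R = [[1, -0.4117, -0.741],
 [-0.4117, 1, 0.1864],
 [-0.741, 0.1864, 1]]


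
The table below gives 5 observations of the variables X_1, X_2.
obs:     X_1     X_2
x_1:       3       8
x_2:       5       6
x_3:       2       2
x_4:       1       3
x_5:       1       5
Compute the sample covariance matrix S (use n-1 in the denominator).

Step 1 — column means:
  mean(X_1) = (3 + 5 + 2 + 1 + 1) / 5 = 12/5 = 2.4
  mean(X_2) = (8 + 6 + 2 + 3 + 5) / 5 = 24/5 = 4.8

Step 2 — sample covariance S[i,j] = (1/(n-1)) · Σ_k (x_{k,i} - mean_i) · (x_{k,j} - mean_j), with n-1 = 4.
  S[X_1,X_1] = ((0.6)·(0.6) + (2.6)·(2.6) + (-0.4)·(-0.4) + (-1.4)·(-1.4) + (-1.4)·(-1.4)) / 4 = 11.2/4 = 2.8
  S[X_1,X_2] = ((0.6)·(3.2) + (2.6)·(1.2) + (-0.4)·(-2.8) + (-1.4)·(-1.8) + (-1.4)·(0.2)) / 4 = 8.4/4 = 2.1
  S[X_2,X_2] = ((3.2)·(3.2) + (1.2)·(1.2) + (-2.8)·(-2.8) + (-1.8)·(-1.8) + (0.2)·(0.2)) / 4 = 22.8/4 = 5.7

S is symmetric (S[j,i] = S[i,j]). Assembling:

S = [[2.8, 2.1],
 [2.1, 5.7]]


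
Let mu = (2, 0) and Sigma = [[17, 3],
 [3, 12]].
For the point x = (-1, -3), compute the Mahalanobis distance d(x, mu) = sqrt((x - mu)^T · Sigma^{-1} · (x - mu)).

Step 1 — centre the observation: (x - mu) = (-3, -3).

Step 2 — invert Sigma. det(Sigma) = 17·12 - (3)² = 195.
  Sigma^{-1} = (1/det) · [[d, -b], [-b, a]] = [[0.0615, -0.0154],
 [-0.0154, 0.0872]].

Step 3 — form the quadratic (x - mu)^T · Sigma^{-1} · (x - mu):
  Sigma^{-1} · (x - mu) = (-0.1385, -0.2154).
  (x - mu)^T · [Sigma^{-1} · (x - mu)] = (-3)·(-0.1385) + (-3)·(-0.2154) = 1.0615.

Step 4 — take square root: d = √(1.0615) ≈ 1.0303.

d(x, mu) = √(1.0615) ≈ 1.0303


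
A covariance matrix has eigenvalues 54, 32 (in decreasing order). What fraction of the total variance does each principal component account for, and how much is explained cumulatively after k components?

Step 1 — total variance = trace(Sigma) = Σ λ_i = 54 + 32 = 86.

Step 2 — fraction explained by component i = λ_i / Σ λ:
  PC1: 54/86 = 0.6279
  PC2: 32/86 = 0.3721

Step 3 — cumulative fraction after k components = (λ_1 + ... + λ_k) / Σ λ:
  k = 1: 54/86 = 0.6279
  k = 2: (54 + 32)/86 = 86/86 = 1

Summary (fraction, with percent):

explained: PC1 0.6279 (62.79%), PC2 0.3721 (37.21%);  cumulative: 0.6279, 1


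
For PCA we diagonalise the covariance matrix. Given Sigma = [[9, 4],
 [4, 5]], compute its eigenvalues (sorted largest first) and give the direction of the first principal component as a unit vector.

Step 1 — characteristic polynomial of 2×2 Sigma:
  det(Sigma - λI) = λ² - trace · λ + det = 0.
  trace = 9 + 5 = 14, det = 9·5 - (4)² = 29.
Step 2 — discriminant:
  Δ = trace² - 4·det = 196 - 116 = 80.
Step 3 — eigenvalues:
  λ = (trace ± √Δ)/2 = (14 ± 8.9443)/2,
  λ_1 = 11.4721,  λ_2 = 2.5279.

Step 4 — unit eigenvector for λ_1: solve (Sigma - λ_1 I)v = 0. First row:
  (9 - 11.4721)·v_x + (4)·v_y = 0, i.e. (-2.4721)·v_x + (4)·v_y = 0,
  so v ∝ (b, λ_1 - a) = (4, 2.4721) = u.
  ||u|| = √((4)² + (2.4721)²) = √(22.1115) ≈ 4.7023,
  v_1 = u/||u|| ≈ (0.8507, 0.5257) (||v_1|| = 1).

λ_1 = 11.4721,  λ_2 = 2.5279;  v_1 ≈ (0.8507, 0.5257)


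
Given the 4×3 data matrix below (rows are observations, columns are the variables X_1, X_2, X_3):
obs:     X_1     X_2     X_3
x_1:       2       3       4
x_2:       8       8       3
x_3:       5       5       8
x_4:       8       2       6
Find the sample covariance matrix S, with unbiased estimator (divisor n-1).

Step 1 — column means:
  mean(X_1) = (2 + 8 + 5 + 8) / 4 = 23/4 = 5.75
  mean(X_2) = (3 + 8 + 5 + 2) / 4 = 18/4 = 4.5
  mean(X_3) = (4 + 3 + 8 + 6) / 4 = 21/4 = 5.25

Step 2 — sample covariance S[i,j] = (1/(n-1)) · Σ_k (x_{k,i} - mean_i) · (x_{k,j} - mean_j), with n-1 = 3.
  S[X_1,X_1] = ((-3.75)·(-3.75) + (2.25)·(2.25) + (-0.75)·(-0.75) + (2.25)·(2.25)) / 3 = 24.75/3 = 8.25
  S[X_1,X_2] = ((-3.75)·(-1.5) + (2.25)·(3.5) + (-0.75)·(0.5) + (2.25)·(-2.5)) / 3 = 7.5/3 = 2.5
  S[X_1,X_3] = ((-3.75)·(-1.25) + (2.25)·(-2.25) + (-0.75)·(2.75) + (2.25)·(0.75)) / 3 = -0.75/3 = -0.25
  S[X_2,X_2] = ((-1.5)·(-1.5) + (3.5)·(3.5) + (0.5)·(0.5) + (-2.5)·(-2.5)) / 3 = 21/3 = 7
  S[X_2,X_3] = ((-1.5)·(-1.25) + (3.5)·(-2.25) + (0.5)·(2.75) + (-2.5)·(0.75)) / 3 = -6.5/3 = -2.1667
  S[X_3,X_3] = ((-1.25)·(-1.25) + (-2.25)·(-2.25) + (2.75)·(2.75) + (0.75)·(0.75)) / 3 = 14.75/3 = 4.9167

S is symmetric (S[j,i] = S[i,j]). Assembling:

S = [[8.25, 2.5, -0.25],
 [2.5, 7, -2.1667],
 [-0.25, -2.1667, 4.9167]]


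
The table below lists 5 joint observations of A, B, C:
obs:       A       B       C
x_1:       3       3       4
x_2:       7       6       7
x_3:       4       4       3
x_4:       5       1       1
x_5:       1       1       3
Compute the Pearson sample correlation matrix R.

Step 1 — column means:
  mean(A) = (3 + 7 + 4 + 5 + 1) / 5 = 20/5 = 4
  mean(B) = (3 + 6 + 4 + 1 + 1) / 5 = 15/5 = 3
  mean(C) = (4 + 7 + 3 + 1 + 3) / 5 = 18/5 = 3.6

Step 2 — sample variances and covariances s[i,j] = (1/(n-1)) · Σ_k (x_{k,i} - mean_i) · (x_{k,j} - mean_j), with n-1 = 4:
  s[A,A] = ((-1)·(-1) + (3)·(3) + (0)·(0) + (1)·(1) + (-3)·(-3)) / 4 = 20/4 = 5
  s[A,B] = ((-1)·(0) + (3)·(3) + (0)·(1) + (1)·(-2) + (-3)·(-2)) / 4 = 13/4 = 3.25
  s[A,C] = ((-1)·(0.4) + (3)·(3.4) + (0)·(-0.6) + (1)·(-2.6) + (-3)·(-0.6)) / 4 = 9/4 = 2.25
  s[B,B] = ((0)·(0) + (3)·(3) + (1)·(1) + (-2)·(-2) + (-2)·(-2)) / 4 = 18/4 = 4.5
  s[B,C] = ((0)·(0.4) + (3)·(3.4) + (1)·(-0.6) + (-2)·(-2.6) + (-2)·(-0.6)) / 4 = 16/4 = 4
  s[C,C] = ((0.4)·(0.4) + (3.4)·(3.4) + (-0.6)·(-0.6) + (-2.6)·(-2.6) + (-0.6)·(-0.6)) / 4 = 19.2/4 = 4.8
  Sample standard deviations s_i = √(s[i,i]):
  s(A) = √(5) = 2.2361
  s(B) = √(4.5) = 2.1213
  s(C) = √(4.8) = 2.1909

Step 3 — r_{ij} = s_{ij} / (s_i · s_j):
  r[A,A] = 1 (diagonal).
  r[A,B] = 3.25 / (2.2361 · 2.1213) = 3.25 / 4.7434 = 0.6852
  r[A,C] = 2.25 / (2.2361 · 2.1909) = 2.25 / 4.899 = 0.4593
  r[B,B] = 1 (diagonal).
  r[B,C] = 4 / (2.1213 · 2.1909) = 4 / 4.6476 = 0.8607
  r[C,C] = 1 (diagonal).

R is symmetric with unit diagonal. Assembling:

R = [[1, 0.6852, 0.4593],
 [0.6852, 1, 0.8607],
 [0.4593, 0.8607, 1]]


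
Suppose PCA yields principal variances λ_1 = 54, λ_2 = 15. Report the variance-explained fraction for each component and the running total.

Step 1 — total variance = trace(Sigma) = Σ λ_i = 54 + 15 = 69.

Step 2 — fraction explained by component i = λ_i / Σ λ:
  PC1: 54/69 = 0.7826
  PC2: 15/69 = 0.2174

Step 3 — cumulative fraction after k components = (λ_1 + ... + λ_k) / Σ λ:
  k = 1: 54/69 = 0.7826
  k = 2: (54 + 15)/69 = 69/69 = 1

Summary (fraction, with percent):

explained: PC1 0.7826 (78.26%), PC2 0.2174 (21.74%);  cumulative: 0.7826, 1


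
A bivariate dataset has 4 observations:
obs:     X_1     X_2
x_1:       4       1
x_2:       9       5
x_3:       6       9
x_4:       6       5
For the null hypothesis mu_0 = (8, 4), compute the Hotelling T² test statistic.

Step 1 — sample mean vector:
  mean(X_1) = (4 + 9 + 6 + 6) / 4 = 25/4 = 6.25
  mean(X_2) = (1 + 5 + 9 + 5) / 4 = 20/4 = 5
  x̄ = (6.25, 5),  deviation x̄ - mu_0 = (6.25, 5) - (8, 4) = (-1.75, 1).

Step 2 — sample covariance matrix, S[i,j] = (1/(n-1)) · Σ_k (x_{k,i} - mean_i) · (x_{k,j} - mean_j), divisor n-1 = 3:
  S[X_1,X_1] = ((-2.25)·(-2.25) + (2.75)·(2.75) + (-0.25)·(-0.25) + (-0.25)·(-0.25)) / 3 = 12.75/3 = 4.25
  S[X_1,X_2] = ((-2.25)·(-4) + (2.75)·(0) + (-0.25)·(4) + (-0.25)·(0)) / 3 = 8/3 = 2.6667
  S[X_2,X_2] = ((-4)·(-4) + (0)·(0) + (4)·(4) + (0)·(0)) / 3 = 32/3 = 10.6667
  S = [[4.25, 2.6667],
 [2.6667, 10.6667]].

Step 3 — invert S. det(S) = 4.25·10.6667 - (2.6667)² = 38.2222.
  S^{-1} = (1/det) · [[d, -b], [-b, a]] = [[0.2791, -0.0698],
 [-0.0698, 0.1112]].

Step 4 — quadratic form (x̄ - mu_0)^T · S^{-1} · (x̄ - mu_0):
  S^{-1} · (x̄ - mu_0) = (-0.5581, 0.2333),
  (x̄ - mu_0)^T · [...] = (-1.75)·(-0.5581) + (1)·(0.2333) = 1.21.

Step 5 — scale by n: T² = 4 · 1.21 = 4.8401.

T² ≈ 4.8401


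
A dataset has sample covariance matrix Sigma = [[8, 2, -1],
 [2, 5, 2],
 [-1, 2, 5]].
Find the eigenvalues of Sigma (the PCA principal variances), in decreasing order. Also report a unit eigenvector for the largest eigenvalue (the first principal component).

Step 1 — characteristic polynomial p(λ) = det(λI - Sigma) = λ³ - tr·λ² + c_1·λ - det, where tr = trace, c_1 = sum of the principal 2×2 minors, det = det(Sigma):
  tr = 8 + 5 + 5 = 18,
  c_1 = (8·5 - (2)²) + (8·5 - (-1)²) + (5·5 - (2)²) = 36 + 39 + 21 = 96,
  det = 8·(5·5 - (2)²) - (2)·((2)·5 - (2)·(-1)) + (-1)·((2)·(2) - 5·(-1)) = 8·(21) - (2)·(12) + (-1)·(9) = 135.
  So p(λ) = λ³ - 18λ² + 96λ - 135.
Step 2 — look for an integer root (rational root theorem: any rational root is an integer divisor of 135). Testing λ = 9:
  p(9) = 729 - 1458 + 864 - 135 = 0  ✓
  Dividing out (λ - 9): p(λ) = (λ - 9)(λ² - 9λ + 15).
Step 3 — remaining eigenvalues from the quadratic λ² - 9λ + 15 = 0:
  Δ = 9² - 4·15 = 81 - 60 = 21,  λ = (9 ± √21)/2 = (9 ± 4.5826)/2 ≈ 6.7913 or 2.2087.
  Sorted: λ_1 = 9,  λ_2 = 6.7913,  λ_3 = 2.2087  (check: sum = 18 = tr ✓).

Step 4 — unit eigenvector for λ_1 = 9: v spans the null space of (Sigma - λ_1 I), whose rows are
  r_1 = (-1, 2, -1),  r_2 = (2, -4, 2),  r_3 = (-1, 2, -4).
  v is orthogonal to every row, so take v ∝ r_1 × r_3 = ((2)·(-4) - (-1)·(2), (-1)·(-1) - (-1)·(-4), (-1)·(2) - (2)·(-1)) = (-6, -3, 0).
  Rescale (divide by 3; multiply by -1 so the first nonzero entry is positive): u = (2, 1, 0).
  ||u|| = √((2)² + (1)² + (0)²) = √(5) ≈ 2.2361,  v_1 = u/||u|| ≈ (0.8944, 0.4472, 0) (||v_1|| = 1).

λ_1 = 9,  λ_2 = 6.7913,  λ_3 = 2.2087;  v_1 ≈ (0.8944, 0.4472, 0)


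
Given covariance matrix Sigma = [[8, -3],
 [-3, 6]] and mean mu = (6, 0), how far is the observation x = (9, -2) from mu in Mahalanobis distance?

Step 1 — centre the observation: (x - mu) = (3, -2).

Step 2 — invert Sigma. det(Sigma) = 8·6 - (-3)² = 39.
  Sigma^{-1} = (1/det) · [[d, -b], [-b, a]] = [[0.1538, 0.0769],
 [0.0769, 0.2051]].

Step 3 — form the quadratic (x - mu)^T · Sigma^{-1} · (x - mu):
  Sigma^{-1} · (x - mu) = (0.3077, -0.1795).
  (x - mu)^T · [Sigma^{-1} · (x - mu)] = (3)·(0.3077) + (-2)·(-0.1795) = 1.2821.

Step 4 — take square root: d = √(1.2821) ≈ 1.1323.

d(x, mu) = √(1.2821) ≈ 1.1323


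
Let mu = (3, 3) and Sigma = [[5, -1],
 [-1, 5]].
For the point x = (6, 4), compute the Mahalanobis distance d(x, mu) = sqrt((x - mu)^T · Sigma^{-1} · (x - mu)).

Step 1 — centre the observation: (x - mu) = (3, 1).

Step 2 — invert Sigma. det(Sigma) = 5·5 - (-1)² = 24.
  Sigma^{-1} = (1/det) · [[d, -b], [-b, a]] = [[0.2083, 0.0417],
 [0.0417, 0.2083]].

Step 3 — form the quadratic (x - mu)^T · Sigma^{-1} · (x - mu):
  Sigma^{-1} · (x - mu) = (0.6667, 0.3333).
  (x - mu)^T · [Sigma^{-1} · (x - mu)] = (3)·(0.6667) + (1)·(0.3333) = 2.3333.

Step 4 — take square root: d = √(2.3333) ≈ 1.5275.

d(x, mu) = √(2.3333) ≈ 1.5275


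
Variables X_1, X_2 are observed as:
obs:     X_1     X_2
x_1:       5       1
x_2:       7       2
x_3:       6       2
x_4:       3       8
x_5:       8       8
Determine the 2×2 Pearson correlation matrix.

Step 1 — column means:
  mean(X_1) = (5 + 7 + 6 + 3 + 8) / 5 = 29/5 = 5.8
  mean(X_2) = (1 + 2 + 2 + 8 + 8) / 5 = 21/5 = 4.2

Step 2 — sample variances and covariances s[i,j] = (1/(n-1)) · Σ_k (x_{k,i} - mean_i) · (x_{k,j} - mean_j), with n-1 = 4:
  s[X_1,X_1] = ((-0.8)·(-0.8) + (1.2)·(1.2) + (0.2)·(0.2) + (-2.8)·(-2.8) + (2.2)·(2.2)) / 4 = 14.8/4 = 3.7
  s[X_1,X_2] = ((-0.8)·(-3.2) + (1.2)·(-2.2) + (0.2)·(-2.2) + (-2.8)·(3.8) + (2.2)·(3.8)) / 4 = -2.8/4 = -0.7
  s[X_2,X_2] = ((-3.2)·(-3.2) + (-2.2)·(-2.2) + (-2.2)·(-2.2) + (3.8)·(3.8) + (3.8)·(3.8)) / 4 = 48.8/4 = 12.2
  Sample standard deviations s_i = √(s[i,i]):
  s(X_1) = √(3.7) = 1.9235
  s(X_2) = √(12.2) = 3.4928

Step 3 — r_{ij} = s_{ij} / (s_i · s_j):
  r[X_1,X_1] = 1 (diagonal).
  r[X_1,X_2] = -0.7 / (1.9235 · 3.4928) = -0.7 / 6.7186 = -0.1042
  r[X_2,X_2] = 1 (diagonal).

R is symmetric with unit diagonal. Assembling:

R = [[1, -0.1042],
 [-0.1042, 1]]


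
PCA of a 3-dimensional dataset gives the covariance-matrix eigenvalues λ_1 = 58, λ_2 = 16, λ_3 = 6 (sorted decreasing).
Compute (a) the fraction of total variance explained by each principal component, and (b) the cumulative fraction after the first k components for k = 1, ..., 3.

Step 1 — total variance = trace(Sigma) = Σ λ_i = 58 + 16 + 6 = 80.

Step 2 — fraction explained by component i = λ_i / Σ λ:
  PC1: 58/80 = 0.725
  PC2: 16/80 = 0.2
  PC3: 6/80 = 0.075

Step 3 — cumulative fraction after k components = (λ_1 + ... + λ_k) / Σ λ:
  k = 1: 58/80 = 0.725
  k = 2: (58 + 16)/80 = 74/80 = 0.925
  k = 3: (58 + 16 + 6)/80 = 80/80 = 1

Summary (fraction, with percent):

explained: PC1 0.725 (72.5%), PC2 0.2 (20%), PC3 0.075 (7.5%);  cumulative: 0.725, 0.925, 1


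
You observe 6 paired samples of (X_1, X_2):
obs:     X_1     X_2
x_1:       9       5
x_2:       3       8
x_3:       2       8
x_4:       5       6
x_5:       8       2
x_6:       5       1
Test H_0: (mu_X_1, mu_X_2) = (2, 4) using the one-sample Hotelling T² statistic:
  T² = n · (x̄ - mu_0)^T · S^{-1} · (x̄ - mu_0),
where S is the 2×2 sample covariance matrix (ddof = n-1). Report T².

Step 1 — sample mean vector:
  mean(X_1) = (9 + 3 + 2 + 5 + 8 + 5) / 6 = 32/6 = 5.3333
  mean(X_2) = (5 + 8 + 8 + 6 + 2 + 1) / 6 = 30/6 = 5
  x̄ = (5.3333, 5),  deviation x̄ - mu_0 = (5.3333, 5) - (2, 4) = (3.3333, 1).

Step 2 — sample covariance matrix, S[i,j] = (1/(n-1)) · Σ_k (x_{k,i} - mean_i) · (x_{k,j} - mean_j), divisor n-1 = 5:
  S[X_1,X_1] = ((3.6667)·(3.6667) + (-2.3333)·(-2.3333) + (-3.3333)·(-3.3333) + (-0.3333)·(-0.3333) + (2.6667)·(2.6667) + (-0.3333)·(-0.3333)) / 5 = 37.3333/5 = 7.4667
  S[X_1,X_2] = ((3.6667)·(0) + (-2.3333)·(3) + (-3.3333)·(3) + (-0.3333)·(1) + (2.6667)·(-3) + (-0.3333)·(-4)) / 5 = -24/5 = -4.8
  S[X_2,X_2] = ((0)·(0) + (3)·(3) + (3)·(3) + (1)·(1) + (-3)·(-3) + (-4)·(-4)) / 5 = 44/5 = 8.8
  S = [[7.4667, -4.8],
 [-4.8, 8.8]].

Step 3 — invert S. det(S) = 7.4667·8.8 - (-4.8)² = 42.6667.
  S^{-1} = (1/det) · [[d, -b], [-b, a]] = [[0.2062, 0.1125],
 [0.1125, 0.175]].

Step 4 — quadratic form (x̄ - mu_0)^T · S^{-1} · (x̄ - mu_0):
  S^{-1} · (x̄ - mu_0) = (0.8, 0.55),
  (x̄ - mu_0)^T · [...] = (3.3333)·(0.8) + (1)·(0.55) = 3.2167.

Step 5 — scale by n: T² = 6 · 3.2167 = 19.3.

T² ≈ 19.3


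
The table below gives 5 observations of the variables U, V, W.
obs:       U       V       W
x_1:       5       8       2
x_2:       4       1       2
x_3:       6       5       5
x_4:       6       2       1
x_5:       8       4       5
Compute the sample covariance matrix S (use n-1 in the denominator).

Step 1 — column means:
  mean(U) = (5 + 4 + 6 + 6 + 8) / 5 = 29/5 = 5.8
  mean(V) = (8 + 1 + 5 + 2 + 4) / 5 = 20/5 = 4
  mean(W) = (2 + 2 + 5 + 1 + 5) / 5 = 15/5 = 3

Step 2 — sample covariance S[i,j] = (1/(n-1)) · Σ_k (x_{k,i} - mean_i) · (x_{k,j} - mean_j), with n-1 = 4.
  S[U,U] = ((-0.8)·(-0.8) + (-1.8)·(-1.8) + (0.2)·(0.2) + (0.2)·(0.2) + (2.2)·(2.2)) / 4 = 8.8/4 = 2.2
  S[U,V] = ((-0.8)·(4) + (-1.8)·(-3) + (0.2)·(1) + (0.2)·(-2) + (2.2)·(0)) / 4 = 2/4 = 0.5
  S[U,W] = ((-0.8)·(-1) + (-1.8)·(-1) + (0.2)·(2) + (0.2)·(-2) + (2.2)·(2)) / 4 = 7/4 = 1.75
  S[V,V] = ((4)·(4) + (-3)·(-3) + (1)·(1) + (-2)·(-2) + (0)·(0)) / 4 = 30/4 = 7.5
  S[V,W] = ((4)·(-1) + (-3)·(-1) + (1)·(2) + (-2)·(-2) + (0)·(2)) / 4 = 5/4 = 1.25
  S[W,W] = ((-1)·(-1) + (-1)·(-1) + (2)·(2) + (-2)·(-2) + (2)·(2)) / 4 = 14/4 = 3.5

S is symmetric (S[j,i] = S[i,j]). Assembling:

S = [[2.2, 0.5, 1.75],
 [0.5, 7.5, 1.25],
 [1.75, 1.25, 3.5]]


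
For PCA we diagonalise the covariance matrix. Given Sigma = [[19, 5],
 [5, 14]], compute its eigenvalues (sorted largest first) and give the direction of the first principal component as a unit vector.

Step 1 — characteristic polynomial of 2×2 Sigma:
  det(Sigma - λI) = λ² - trace · λ + det = 0.
  trace = 19 + 14 = 33, det = 19·14 - (5)² = 241.
Step 2 — discriminant:
  Δ = trace² - 4·det = 1089 - 964 = 125.
Step 3 — eigenvalues:
  λ = (trace ± √Δ)/2 = (33 ± 11.1803)/2,
  λ_1 = 22.0902,  λ_2 = 10.9098.

Step 4 — unit eigenvector for λ_1: solve (Sigma - λ_1 I)v = 0. First row:
  (19 - 22.0902)·v_x + (5)·v_y = 0, i.e. (-3.0902)·v_x + (5)·v_y = 0,
  so v ∝ (b, λ_1 - a) = (5, 3.0902) = u.
  ||u|| = √((5)² + (3.0902)²) = √(34.5492) ≈ 5.8779,
  v_1 = u/||u|| ≈ (0.8507, 0.5257) (||v_1|| = 1).

λ_1 = 22.0902,  λ_2 = 10.9098;  v_1 ≈ (0.8507, 0.5257)


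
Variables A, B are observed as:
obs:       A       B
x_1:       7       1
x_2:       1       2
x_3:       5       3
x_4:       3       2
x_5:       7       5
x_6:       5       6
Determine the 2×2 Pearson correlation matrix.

Step 1 — column means:
  mean(A) = (7 + 1 + 5 + 3 + 7 + 5) / 6 = 28/6 = 4.6667
  mean(B) = (1 + 2 + 3 + 2 + 5 + 6) / 6 = 19/6 = 3.1667

Step 2 — sample variances and covariances s[i,j] = (1/(n-1)) · Σ_k (x_{k,i} - mean_i) · (x_{k,j} - mean_j), with n-1 = 5:
  s[A,A] = ((2.3333)·(2.3333) + (-3.6667)·(-3.6667) + (0.3333)·(0.3333) + (-1.6667)·(-1.6667) + (2.3333)·(2.3333) + (0.3333)·(0.3333)) / 5 = 27.3333/5 = 5.4667
  s[A,B] = ((2.3333)·(-2.1667) + (-3.6667)·(-1.1667) + (0.3333)·(-0.1667) + (-1.6667)·(-1.1667) + (2.3333)·(1.8333) + (0.3333)·(2.8333)) / 5 = 6.3333/5 = 1.2667
  s[B,B] = ((-2.1667)·(-2.1667) + (-1.1667)·(-1.1667) + (-0.1667)·(-0.1667) + (-1.1667)·(-1.1667) + (1.8333)·(1.8333) + (2.8333)·(2.8333)) / 5 = 18.8333/5 = 3.7667
  Sample standard deviations s_i = √(s[i,i]):
  s(A) = √(5.4667) = 2.3381
  s(B) = √(3.7667) = 1.9408

Step 3 — r_{ij} = s_{ij} / (s_i · s_j):
  r[A,A] = 1 (diagonal).
  r[A,B] = 1.2667 / (2.3381 · 1.9408) = 1.2667 / 4.5377 = 0.2791
  r[B,B] = 1 (diagonal).

R is symmetric with unit diagonal. Assembling:

R = [[1, 0.2791],
 [0.2791, 1]]


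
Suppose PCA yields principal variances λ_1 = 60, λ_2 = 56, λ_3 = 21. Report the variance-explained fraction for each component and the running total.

Step 1 — total variance = trace(Sigma) = Σ λ_i = 60 + 56 + 21 = 137.

Step 2 — fraction explained by component i = λ_i / Σ λ:
  PC1: 60/137 = 0.438
  PC2: 56/137 = 0.4088
  PC3: 21/137 = 0.1533

Step 3 — cumulative fraction after k components = (λ_1 + ... + λ_k) / Σ λ:
  k = 1: 60/137 = 0.438
  k = 2: (60 + 56)/137 = 116/137 = 0.8467
  k = 3: (60 + 56 + 21)/137 = 137/137 = 1

Summary (fraction, with percent):

explained: PC1 0.438 (43.8%), PC2 0.4088 (40.88%), PC3 0.1533 (15.33%);  cumulative: 0.438, 0.8467, 1


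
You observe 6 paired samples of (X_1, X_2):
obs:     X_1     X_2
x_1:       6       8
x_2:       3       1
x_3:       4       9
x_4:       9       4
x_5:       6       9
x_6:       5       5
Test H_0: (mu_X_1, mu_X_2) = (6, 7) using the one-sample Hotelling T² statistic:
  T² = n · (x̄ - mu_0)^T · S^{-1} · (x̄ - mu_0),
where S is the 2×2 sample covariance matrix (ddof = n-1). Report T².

Step 1 — sample mean vector:
  mean(X_1) = (6 + 3 + 4 + 9 + 6 + 5) / 6 = 33/6 = 5.5
  mean(X_2) = (8 + 1 + 9 + 4 + 9 + 5) / 6 = 36/6 = 6
  x̄ = (5.5, 6),  deviation x̄ - mu_0 = (5.5, 6) - (6, 7) = (-0.5, -1).

Step 2 — sample covariance matrix, S[i,j] = (1/(n-1)) · Σ_k (x_{k,i} - mean_i) · (x_{k,j} - mean_j), divisor n-1 = 5:
  S[X_1,X_1] = ((0.5)·(0.5) + (-2.5)·(-2.5) + (-1.5)·(-1.5) + (3.5)·(3.5) + (0.5)·(0.5) + (-0.5)·(-0.5)) / 5 = 21.5/5 = 4.3
  S[X_1,X_2] = ((0.5)·(2) + (-2.5)·(-5) + (-1.5)·(3) + (3.5)·(-2) + (0.5)·(3) + (-0.5)·(-1)) / 5 = 4/5 = 0.8
  S[X_2,X_2] = ((2)·(2) + (-5)·(-5) + (3)·(3) + (-2)·(-2) + (3)·(3) + (-1)·(-1)) / 5 = 52/5 = 10.4
  S = [[4.3, 0.8],
 [0.8, 10.4]].

Step 3 — invert S. det(S) = 4.3·10.4 - (0.8)² = 44.08.
  S^{-1} = (1/det) · [[d, -b], [-b, a]] = [[0.2359, -0.0181],
 [-0.0181, 0.0975]].

Step 4 — quadratic form (x̄ - mu_0)^T · S^{-1} · (x̄ - mu_0):
  S^{-1} · (x̄ - mu_0) = (-0.0998, -0.0885),
  (x̄ - mu_0)^T · [...] = (-0.5)·(-0.0998) + (-1)·(-0.0885) = 0.1384.

Step 5 — scale by n: T² = 6 · 0.1384 = 0.8303.

T² ≈ 0.8303


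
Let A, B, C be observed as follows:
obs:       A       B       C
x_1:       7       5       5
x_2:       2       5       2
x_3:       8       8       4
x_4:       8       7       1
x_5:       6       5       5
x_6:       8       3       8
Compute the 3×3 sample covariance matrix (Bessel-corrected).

Step 1 — column means:
  mean(A) = (7 + 2 + 8 + 8 + 6 + 8) / 6 = 39/6 = 6.5
  mean(B) = (5 + 5 + 8 + 7 + 5 + 3) / 6 = 33/6 = 5.5
  mean(C) = (5 + 2 + 4 + 1 + 5 + 8) / 6 = 25/6 = 4.1667

Step 2 — sample covariance S[i,j] = (1/(n-1)) · Σ_k (x_{k,i} - mean_i) · (x_{k,j} - mean_j), with n-1 = 5.
  S[A,A] = ((0.5)·(0.5) + (-4.5)·(-4.5) + (1.5)·(1.5) + (1.5)·(1.5) + (-0.5)·(-0.5) + (1.5)·(1.5)) / 5 = 27.5/5 = 5.5
  S[A,B] = ((0.5)·(-0.5) + (-4.5)·(-0.5) + (1.5)·(2.5) + (1.5)·(1.5) + (-0.5)·(-0.5) + (1.5)·(-2.5)) / 5 = 4.5/5 = 0.9
  S[A,C] = ((0.5)·(0.8333) + (-4.5)·(-2.1667) + (1.5)·(-0.1667) + (1.5)·(-3.1667) + (-0.5)·(0.8333) + (1.5)·(3.8333)) / 5 = 10.5/5 = 2.1
  S[B,B] = ((-0.5)·(-0.5) + (-0.5)·(-0.5) + (2.5)·(2.5) + (1.5)·(1.5) + (-0.5)·(-0.5) + (-2.5)·(-2.5)) / 5 = 15.5/5 = 3.1
  S[B,C] = ((-0.5)·(0.8333) + (-0.5)·(-2.1667) + (2.5)·(-0.1667) + (1.5)·(-3.1667) + (-0.5)·(0.8333) + (-2.5)·(3.8333)) / 5 = -14.5/5 = -2.9
  S[C,C] = ((0.8333)·(0.8333) + (-2.1667)·(-2.1667) + (-0.1667)·(-0.1667) + (-3.1667)·(-3.1667) + (0.8333)·(0.8333) + (3.8333)·(3.8333)) / 5 = 30.8333/5 = 6.1667

S is symmetric (S[j,i] = S[i,j]). Assembling:

S = [[5.5, 0.9, 2.1],
 [0.9, 3.1, -2.9],
 [2.1, -2.9, 6.1667]]


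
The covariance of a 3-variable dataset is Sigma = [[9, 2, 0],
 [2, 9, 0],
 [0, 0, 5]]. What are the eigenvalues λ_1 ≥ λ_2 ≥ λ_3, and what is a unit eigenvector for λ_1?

Step 1 — characteristic polynomial p(λ) = det(λI - Sigma) = λ³ - tr·λ² + c_1·λ - det, where tr = trace, c_1 = sum of the principal 2×2 minors, det = det(Sigma):
  tr = 9 + 9 + 5 = 23,
  c_1 = (9·9 - (2)²) + (9·5 - (0)²) + (9·5 - (0)²) = 77 + 45 + 45 = 167,
  det = 9·(9·5 - (0)²) - (2)·((2)·5 - (0)·(0)) + (0)·((2)·(0) - 9·(0)) = 9·(45) - (2)·(10) + (0)·(0) = 385.
  So p(λ) = λ³ - 23λ² + 167λ - 385.
Step 2 — look for an integer root (rational root theorem: any rational root is an integer divisor of 385). Testing λ = 5:
  p(5) = 125 - 575 + 835 - 385 = 0  ✓
  Dividing out (λ - 5): p(λ) = (λ - 5)(λ² - 18λ + 77).
Step 3 — remaining eigenvalues from the quadratic λ² - 18λ + 77 = 0:
  Δ = 18² - 4·77 = 324 - 308 = 16,  λ = (18 ± √16)/2 = (18 ± 4)/2 = 11 or 7.
  Sorted: λ_1 = 11,  λ_2 = 7,  λ_3 = 5  (check: sum = 23 = tr ✓).

Step 4 — unit eigenvector for λ_1 = 11: v spans the null space of (Sigma - λ_1 I), whose rows are
  r_1 = (-2, 2, 0),  r_2 = (2, -2, 0),  r_3 = (0, 0, -6).
  v is orthogonal to every row, so take v ∝ r_1 × r_3 = ((2)·(-6) - (0)·(0), (0)·(0) - (-2)·(-6), (-2)·(0) - (2)·(0)) = (-12, -12, 0).
  Rescale (divide by 12; multiply by -1 so the first nonzero entry is positive): u = (1, 1, 0).
  ||u|| = √((1)² + (1)² + (0)²) = √(2) ≈ 1.4142,  v_1 = u/||u|| ≈ (0.7071, 0.7071, 0) (||v_1|| = 1).

λ_1 = 11,  λ_2 = 7,  λ_3 = 5;  v_1 ≈ (0.7071, 0.7071, 0)


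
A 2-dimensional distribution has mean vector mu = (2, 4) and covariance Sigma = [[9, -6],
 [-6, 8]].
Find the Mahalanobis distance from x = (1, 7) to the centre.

Step 1 — centre the observation: (x - mu) = (-1, 3).

Step 2 — invert Sigma. det(Sigma) = 9·8 - (-6)² = 36.
  Sigma^{-1} = (1/det) · [[d, -b], [-b, a]] = [[0.2222, 0.1667],
 [0.1667, 0.25]].

Step 3 — form the quadratic (x - mu)^T · Sigma^{-1} · (x - mu):
  Sigma^{-1} · (x - mu) = (0.2778, 0.5833).
  (x - mu)^T · [Sigma^{-1} · (x - mu)] = (-1)·(0.2778) + (3)·(0.5833) = 1.4722.

Step 4 — take square root: d = √(1.4722) ≈ 1.2134.

d(x, mu) = √(1.4722) ≈ 1.2134


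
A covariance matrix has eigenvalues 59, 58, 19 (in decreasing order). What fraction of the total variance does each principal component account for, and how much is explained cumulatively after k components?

Step 1 — total variance = trace(Sigma) = Σ λ_i = 59 + 58 + 19 = 136.

Step 2 — fraction explained by component i = λ_i / Σ λ:
  PC1: 59/136 = 0.4338
  PC2: 58/136 = 0.4265
  PC3: 19/136 = 0.1397

Step 3 — cumulative fraction after k components = (λ_1 + ... + λ_k) / Σ λ:
  k = 1: 59/136 = 0.4338
  k = 2: (59 + 58)/136 = 117/136 = 0.8603
  k = 3: (59 + 58 + 19)/136 = 136/136 = 1

Summary (fraction, with percent):

explained: PC1 0.4338 (43.38%), PC2 0.4265 (42.65%), PC3 0.1397 (13.97%);  cumulative: 0.4338, 0.8603, 1


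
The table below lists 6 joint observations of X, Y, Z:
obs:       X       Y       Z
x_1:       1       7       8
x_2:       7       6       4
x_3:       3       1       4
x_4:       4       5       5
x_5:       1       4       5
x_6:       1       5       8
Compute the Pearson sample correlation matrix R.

Step 1 — column means:
  mean(X) = (1 + 7 + 3 + 4 + 1 + 1) / 6 = 17/6 = 2.8333
  mean(Y) = (7 + 6 + 1 + 5 + 4 + 5) / 6 = 28/6 = 4.6667
  mean(Z) = (8 + 4 + 4 + 5 + 5 + 8) / 6 = 34/6 = 5.6667

Step 2 — sample variances and covariances s[i,j] = (1/(n-1)) · Σ_k (x_{k,i} - mean_i) · (x_{k,j} - mean_j), with n-1 = 5:
  s[X,X] = ((-1.8333)·(-1.8333) + (4.1667)·(4.1667) + (0.1667)·(0.1667) + (1.1667)·(1.1667) + (-1.8333)·(-1.8333) + (-1.8333)·(-1.8333)) / 5 = 28.8333/5 = 5.7667
  s[X,Y] = ((-1.8333)·(2.3333) + (4.1667)·(1.3333) + (0.1667)·(-3.6667) + (1.1667)·(0.3333) + (-1.8333)·(-0.6667) + (-1.8333)·(0.3333)) / 5 = 1.6667/5 = 0.3333
  s[X,Z] = ((-1.8333)·(2.3333) + (4.1667)·(-1.6667) + (0.1667)·(-1.6667) + (1.1667)·(-0.6667) + (-1.8333)·(-0.6667) + (-1.8333)·(2.3333)) / 5 = -15.3333/5 = -3.0667
  s[Y,Y] = ((2.3333)·(2.3333) + (1.3333)·(1.3333) + (-3.6667)·(-3.6667) + (0.3333)·(0.3333) + (-0.6667)·(-0.6667) + (0.3333)·(0.3333)) / 5 = 21.3333/5 = 4.2667
  s[Y,Z] = ((2.3333)·(2.3333) + (1.3333)·(-1.6667) + (-3.6667)·(-1.6667) + (0.3333)·(-0.6667) + (-0.6667)·(-0.6667) + (0.3333)·(2.3333)) / 5 = 10.3333/5 = 2.0667
  s[Z,Z] = ((2.3333)·(2.3333) + (-1.6667)·(-1.6667) + (-1.6667)·(-1.6667) + (-0.6667)·(-0.6667) + (-0.6667)·(-0.6667) + (2.3333)·(2.3333)) / 5 = 17.3333/5 = 3.4667
  Sample standard deviations s_i = √(s[i,i]):
  s(X) = √(5.7667) = 2.4014
  s(Y) = √(4.2667) = 2.0656
  s(Z) = √(3.4667) = 1.8619

Step 3 — r_{ij} = s_{ij} / (s_i · s_j):
  r[X,X] = 1 (diagonal).
  r[X,Y] = 0.3333 / (2.4014 · 2.0656) = 0.3333 / 4.9603 = 0.0672
  r[X,Z] = -3.0667 / (2.4014 · 1.8619) = -3.0667 / 4.4711 = -0.6859
  r[Y,Y] = 1 (diagonal).
  r[Y,Z] = 2.0667 / (2.0656 · 1.8619) = 2.0667 / 3.8459 = 0.5374
  r[Z,Z] = 1 (diagonal).

R is symmetric with unit diagonal. Assembling:

R = [[1, 0.0672, -0.6859],
 [0.0672, 1, 0.5374],
 [-0.6859, 0.5374, 1]]


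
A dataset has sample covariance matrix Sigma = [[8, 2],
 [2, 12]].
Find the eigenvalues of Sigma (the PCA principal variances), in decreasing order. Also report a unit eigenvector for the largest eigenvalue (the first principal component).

Step 1 — characteristic polynomial of 2×2 Sigma:
  det(Sigma - λI) = λ² - trace · λ + det = 0.
  trace = 8 + 12 = 20, det = 8·12 - (2)² = 92.
Step 2 — discriminant:
  Δ = trace² - 4·det = 400 - 368 = 32.
Step 3 — eigenvalues:
  λ = (trace ± √Δ)/2 = (20 ± 5.6569)/2,
  λ_1 = 12.8284,  λ_2 = 7.1716.

Step 4 — unit eigenvector for λ_1: solve (Sigma - λ_1 I)v = 0. First row:
  (8 - 12.8284)·v_x + (2)·v_y = 0, i.e. (-4.8284)·v_x + (2)·v_y = 0,
  so v ∝ (b, λ_1 - a) = (2, 4.8284) = u.
  ||u|| = √((2)² + (4.8284)²) = √(27.3137) ≈ 5.2263,
  v_1 = u/||u|| ≈ (0.3827, 0.9239) (||v_1|| = 1).

λ_1 = 12.8284,  λ_2 = 7.1716;  v_1 ≈ (0.3827, 0.9239)
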